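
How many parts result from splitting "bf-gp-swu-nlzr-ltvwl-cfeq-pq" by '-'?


Input string: 'bf-gp-swu-nlzr-ltvwl-cfeq-pq'
Delimiter: '-'
Split result: 'bf', 'gp', 'swu', 'nlzr', 'ltvwl', 'cfeq', 'pq'
Number of parts: 7


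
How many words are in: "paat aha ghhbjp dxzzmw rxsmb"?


Input string: 'paat aha ghhbjp dxzzmw rxsmb'
Operation: split by spaces
Words found: 'paat', 'aha', 'ghhbjp', 'dxzzmw', 'rxsmb'
Word count: 5


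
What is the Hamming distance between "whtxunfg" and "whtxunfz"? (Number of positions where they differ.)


String 1: 'whtxunfg'
String 2: 'whtxunfz'
Compare each position: pos 0: 'w'=='w', pos 1: 'h'=='h', pos 2: 't'=='t', pos 3: 'x'=='x', pos 4: 'u'=='u', pos 5: 'n'=='n', pos 6: 'f'=='f', pos 7: 'g'!='z'
Differing positions: 1
Hamming distance: 1


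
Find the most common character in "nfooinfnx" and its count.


Input: 'nfooinfnx'
Operation: tally each character
Counts: 'f':2, 'i':1, 'n':3, 'o':2, 'x':1
Maximum: 'n' appears 3 times


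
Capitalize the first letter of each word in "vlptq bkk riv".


Input string: 'vlptq bkk riv'
Operation: capitalize first letter of each word
Word transformations: 'vlptq'->'Vlptq', 'bkk'->'Bkk', 'riv'->'Riv'
Result: Vlptq Bkk Riv


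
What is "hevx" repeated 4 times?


Input string: 'hevx'
Operation: repeat 4 times
Concatenation: 'hevx' + 'hevx' + 'hevx' + 'hevx'
Result: hevxhevxhevxhevx


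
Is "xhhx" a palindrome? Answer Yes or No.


Input string: 'xhhx'
Reversed: 'xhhx'
Compare pairs: s[0]='x' vs s[3]='x' (match), s[1]='h' vs s[2]='h' (match)
Palindrome: Yes


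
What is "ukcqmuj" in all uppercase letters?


Input string: 'ukcqmuj'
Operation: convert each letter to uppercase
Mapping: 'u'->'U', 'k'->'K', 'c'->'C', 'q'->'Q', 'm'->'M', 'u'->'U', 'j'->'J'
Result: UKCQMUJ


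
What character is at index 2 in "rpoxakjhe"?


Input string: 'rpoxakjhe'
Operation: get character at index 2
Index mapping: s[0]='r', s[1]='p', s[2]='o'
Result: 'o'


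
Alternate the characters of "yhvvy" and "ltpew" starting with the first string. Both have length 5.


String 1: 'yhvvy'
String 2: 'ltpew'
Operation: alternate characters
Pairs: 'y'+'l', 'h'+'t', 'v'+'p', 'v'+'e', 'y'+'w'
Result: ylhtvpveyw


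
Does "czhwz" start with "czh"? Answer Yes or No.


Input string: 'czhwz'
Prefix to check: 'czh'
First 3 characters of input: 'czh'
Match: True
Result: Yes


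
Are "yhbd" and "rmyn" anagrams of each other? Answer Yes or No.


String 1: 'yhbd' -> sorted: 'bdhy'
String 2: 'rmyn' -> sorted: 'mnry'
Compare sorted forms: 'bdhy' != 'mnry'
Anagram: No


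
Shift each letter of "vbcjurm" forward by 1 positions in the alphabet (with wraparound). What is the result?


Input: 'vbcjurm', shift = 1
Operation: for each letter, (position + 1) mod 26
Mapping: 'v'(21+1=22)->'w', 'b'(1+1=2)->'c', 'c'(2+1=3)->'d', 'j'(9+1=10)->'k', 'u'(20+1=21)->'v', 'r'(17+1=18)->'s', 'm'(12+1=13)->'n'
Result: wcdkvsn


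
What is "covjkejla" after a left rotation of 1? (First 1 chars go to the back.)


Input: 'covjkejla', shift = 1
Operation: split at index 1 and swap parts
Front part s[0:1] = 'c'
Back part s[1:] = 'ovjkejla'
Rotated = back + front = 'ovjkejla' + 'c'
Result: ovjkejlac


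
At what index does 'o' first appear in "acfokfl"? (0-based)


Input string: 'acfokfl'
Target: 'o'
Scanning left to right: s[0]='a', s[1]='c', s[2]='f', s[3]='o'
First match at index: 3


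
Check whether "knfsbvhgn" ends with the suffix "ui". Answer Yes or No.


Input string: 'knfsbvhgn'
Suffix to check: 'ui'
Last 2 characters of input: 'gn'
Match: False
Result: No


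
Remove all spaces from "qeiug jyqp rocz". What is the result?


Input string: 'qeiug jyqp rocz'
Operation: remove all spaces
Words: 'qeiug', 'jyqp', 'rocz'
Join without spaces: qeiugjyqprocz


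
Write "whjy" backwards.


Input string: 'whjy'
Operation: reverse character order
Original order: 'w' -> 'h' -> 'j' -> 'y'
Reversed order: 'y' -> 'j' -> 'h' -> 'w'
Result: yjhw


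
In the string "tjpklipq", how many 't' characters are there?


Input string: 'tjpklipq'
Target character: 't'
Scan each position: s[0]='t'
Matches found at indices: 0
Total: 1


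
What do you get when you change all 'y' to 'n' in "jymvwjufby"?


Input string: 'jymvwjufby'
Operation: replace 'y' with 'n'
Positions of 'y': 1, 9
After replacement: jnmvwjufbn


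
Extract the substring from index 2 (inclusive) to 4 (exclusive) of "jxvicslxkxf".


Input string: 'jxvicslxkxf'
Operation: slice [2:4]
Extract characters: s[2]='v', s[3]='i'
Result: vi


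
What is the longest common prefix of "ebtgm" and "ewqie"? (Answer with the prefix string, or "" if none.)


String 1: 'ebtgm'
String 2: 'ewqie'
Compare position by position:
pos 0: 'e' vs 'e' match
pos 1: 'b' vs 'w' differ -> stop
Longest common prefix: "e" (length 1)


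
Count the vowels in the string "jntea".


Input string: 'jntea'
Operation: count vowels (a, e, i, o, u)
Scan: s[0]='j', s[1]='n', s[2]='t', s[3]='e' (vowel), s[4]='a' (vowel)
Vowels found: 2
Result: 2


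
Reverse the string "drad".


Input string: 'drad'
Operation: reverse character order
Original order: 'd' -> 'r' -> 'a' -> 'd'
Reversed order: 'd' -> 'a' -> 'r' -> 'd'
Result: dard


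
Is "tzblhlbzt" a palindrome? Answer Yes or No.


Input string: 'tzblhlbzt'
Reversed: 'tzblhlbzt'
Compare pairs: s[0]='t' vs s[8]='t' (match), s[1]='z' vs s[7]='z' (match), s[2]='b' vs s[6]='b' (match), s[3]='l' vs s[5]='l' (match)
Palindrome: Yes


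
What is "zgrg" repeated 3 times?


Input string: 'zgrg'
Operation: repeat 3 times
Concatenation: 'zgrg' + 'zgrg' + 'zgrg'
Result: zgrgzgrgzgrg


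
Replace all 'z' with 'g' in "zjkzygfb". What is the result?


Input string: 'zjkzygfb'
Operation: replace 'z' with 'g'
Positions of 'z': 0, 3
After replacement: gjkgygfb


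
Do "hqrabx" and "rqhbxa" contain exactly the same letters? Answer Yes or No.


String 1: 'hqrabx' -> sorted: 'abhqrx'
String 2: 'rqhbxa' -> sorted: 'abhqrx'
Compare sorted forms: 'abhqrx' == 'abhqrx'
Anagram: Yes


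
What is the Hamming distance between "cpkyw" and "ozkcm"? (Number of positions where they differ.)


String 1: 'cpkyw'
String 2: 'ozkcm'
Compare each position: pos 0: 'c'!='o', pos 1: 'p'!='z', pos 2: 'k'=='k', pos 3: 'y'!='c', pos 4: 'w'!='m'
Differing positions: 4
Hamming distance: 4


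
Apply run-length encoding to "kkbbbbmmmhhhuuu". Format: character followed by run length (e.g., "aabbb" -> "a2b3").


Input: 'kkbbbbmmmhhhuuu'
Operation: identify consecutive runs
Runs: 'kk' -> k2, 'bbbb' -> b4, 'mmm' -> m3, 'hhh' -> h3, 'uuu' -> u3
Encoded: k2b4m3h3u3


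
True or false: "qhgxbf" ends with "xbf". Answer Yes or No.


Input string: 'qhgxbf'
Suffix to check: 'xbf'
Last 3 characters of input: 'xbf'
Match: True
Result: Yes


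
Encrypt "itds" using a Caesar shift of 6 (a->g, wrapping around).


Input: 'itds', shift = 6
Operation: for each letter, (position + 6) mod 26
Mapping: 'i'(8+6=14)->'o', 't'(19+6=25)->'z', 'd'(3+6=9)->'j', 's'(18+6=24)->'y'
Result: ozjy


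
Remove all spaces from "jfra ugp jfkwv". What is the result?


Input string: 'jfra ugp jfkwv'
Operation: remove all spaces
Words: 'jfra', 'ugp', 'jfkwv'
Join without spaces: jfraugpjfkwv


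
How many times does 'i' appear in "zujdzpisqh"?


Input string: 'zujdzpisqh'
Target character: 'i'
Scan each position: s[6]='i'
Matches found at indices: 6
Total: 1


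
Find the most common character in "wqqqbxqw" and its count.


Input: 'wqqqbxqw'
Operation: tally each character
Counts: 'b':1, 'q':4, 'w':2, 'x':1
Maximum: 'q' appears 4 times


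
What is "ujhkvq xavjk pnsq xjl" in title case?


Input string: 'ujhkvq xavjk pnsq xjl'
Operation: capitalize first letter of each word
Word transformations: 'ujhkvq'->'Ujhkvq', 'xavjk'->'Xavjk', 'pnsq'->'Pnsq', 'xjl'->'Xjl'
Result: Ujhkvq Xavjk Pnsq Xjl


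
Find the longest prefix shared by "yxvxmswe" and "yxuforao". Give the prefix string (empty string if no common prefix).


String 1: 'yxvxmswe'
String 2: 'yxuforao'
Compare position by position:
pos 0: 'y' vs 'y' match
pos 1: 'x' vs 'x' match
pos 2: 'v' vs 'u' differ -> stop
Longest common prefix: "yx" (length 2)


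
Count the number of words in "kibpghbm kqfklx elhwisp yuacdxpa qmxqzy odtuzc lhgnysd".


Input string: 'kibpghbm kqfklx elhwisp yuacdxpa qmxqzy odtuzc lhgnysd'
Operation: split by spaces
Words found: 'kibpghbm', 'kqfklx', 'elhwisp', 'yuacdxpa', 'qmxqzy', 'odtuzc', 'lhgnysd'
Word count: 7


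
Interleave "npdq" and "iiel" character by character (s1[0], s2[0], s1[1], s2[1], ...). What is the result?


String 1: 'npdq'
String 2: 'iiel'
Operation: alternate characters
Pairs: 'n'+'i', 'p'+'i', 'd'+'e', 'q'+'l'
Result: nipideql


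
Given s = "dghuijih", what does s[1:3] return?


Input string: 'dghuijih'
Operation: slice [1:3]
Extract characters: s[1]='g', s[2]='h'
Result: gh


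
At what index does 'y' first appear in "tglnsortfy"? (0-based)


Input string: 'tglnsortfy'
Target: 'y'
Scanning left to right: s[0]='t', s[1]='g', s[2]='l', s[3]='n', s[4]='s', s[5]='o', s[6]='r', s[7]='t', s[8]='f', s[9]='y'
First match at index: 9


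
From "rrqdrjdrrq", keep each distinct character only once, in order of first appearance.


Input: 'rrqdrjdrrq'
Operation: keep first occurrence of each character
Scan: s[0]='r' new -> keep; s[1]='r' seen -> skip; s[2]='q' new -> keep; s[3]='d' new -> keep; s[4]='r' seen -> skip; s[5]='j' new -> keep; s[6]='d' seen -> skip; s[7]='r' seen -> skip; s[8]='r' seen -> skip; s[9]='q' seen -> skip
Result: rqdj


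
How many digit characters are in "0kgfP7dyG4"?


Input string: '0kgfP7dyG4'
Operation: count digit characters (0-9)
Scan: '0'(digit), 'k', 'g', 'f', 'P', '7'(digit), 'd', 'y', 'G', '4'(digit)
Digits found: 3
Result: 3


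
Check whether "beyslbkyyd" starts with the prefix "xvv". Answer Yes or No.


Input string: 'beyslbkyyd'
Prefix to check: 'xvv'
First 3 characters of input: 'bey'
Match: False
Result: No


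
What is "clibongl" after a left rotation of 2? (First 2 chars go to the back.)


Input: 'clibongl', shift = 2
Operation: split at index 2 and swap parts
Front part s[0:2] = 'cl'
Back part s[2:] = 'ibongl'
Rotated = back + front = 'ibongl' + 'cl'
Result: ibonglcl


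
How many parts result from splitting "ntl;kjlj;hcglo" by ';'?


Input string: 'ntl;kjlj;hcglo'
Delimiter: ';'
Split result: 'ntl', 'kjlj', 'hcglo'
Number of parts: 3


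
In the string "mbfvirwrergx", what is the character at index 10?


Input string: 'mbfvirwrergx'
Operation: get character at index 10
Index mapping: s[0]='m', s[1]='b', s[2]='f', s[3]='v', s[4]='i', s[5]='r', s[6]='w', s[7]='r', s[8]='e', s[9]='r', s[10]='g'
Result: 'g'


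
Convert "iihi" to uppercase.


Input string: 'iihi'
Operation: convert each letter to uppercase
Mapping: 'i'->'I', 'i'->'I', 'h'->'H', 'i'->'I'
Result: IIHI


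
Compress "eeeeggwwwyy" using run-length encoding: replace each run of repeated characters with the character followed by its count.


Input: 'eeeeggwwwyy'
Operation: identify consecutive runs
Runs: 'eeee' -> e4, 'gg' -> g2, 'www' -> w3, 'yy' -> y2
Encoded: e4g2w3y2


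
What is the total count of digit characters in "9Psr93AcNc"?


Input string: '9Psr93AcNc'
Operation: count digit characters (0-9)
Scan: '9'(digit), 'P', 's', 'r', '9'(digit), '3'(digit), 'A', 'c', 'N', 'c'
Digits found: 3
Result: 3


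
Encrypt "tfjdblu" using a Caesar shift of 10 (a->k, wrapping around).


Input: 'tfjdblu', shift = 10
Operation: for each letter, (position + 10) mod 26
Mapping: 't'(19+10=29, 29 mod 26=3)->'d', 'f'(5+10=15)->'p', 'j'(9+10=19)->'t', 'd'(3+10=13)->'n', 'b'(1+10=11)->'l', 'l'(11+10=21)->'v', 'u'(20+10=30, 30 mod 26=4)->'e'
Result: dptnlve


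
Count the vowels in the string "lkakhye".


Input string: 'lkakhye'
Operation: count vowels (a, e, i, o, u)
Scan: s[0]='l', s[1]='k', s[2]='a' (vowel), s[3]='k', s[4]='h', s[5]='y', s[6]='e' (vowel)
Vowels found: 2
Result: 2


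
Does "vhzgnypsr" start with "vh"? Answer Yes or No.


Input string: 'vhzgnypsr'
Prefix to check: 'vh'
First 2 characters of input: 'vh'
Match: True
Result: Yes


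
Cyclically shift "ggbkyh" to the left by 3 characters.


Input: 'ggbkyh', shift = 3
Operation: split at index 3 and swap parts
Front part s[0:3] = 'ggb'
Back part s[3:] = 'kyh'
Rotated = back + front = 'kyh' + 'ggb'
Result: kyhggb


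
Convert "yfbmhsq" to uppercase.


Input string: 'yfbmhsq'
Operation: convert each letter to uppercase
Mapping: 'y'->'Y', 'f'->'F', 'b'->'B', 'm'->'M', 'h'->'H', 's'->'S', 'q'->'Q'
Result: YFBMHSQ


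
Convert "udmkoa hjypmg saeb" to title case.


Input string: 'udmkoa hjypmg saeb'
Operation: capitalize first letter of each word
Word transformations: 'udmkoa'->'Udmkoa', 'hjypmg'->'Hjypmg', 'saeb'->'Saeb'
Result: Udmkoa Hjypmg Saeb


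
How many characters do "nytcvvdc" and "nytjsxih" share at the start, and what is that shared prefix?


String 1: 'nytcvvdc'
String 2: 'nytjsxih'
Compare position by position:
pos 0: 'n' vs 'n' match
pos 1: 'y' vs 'y' match
pos 2: 't' vs 't' match
pos 3: 'c' vs 'j' differ -> stop
Longest common prefix: "nyt" (length 3)


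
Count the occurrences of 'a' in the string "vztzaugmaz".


Input string: 'vztzaugmaz'
Target character: 'a'
Scan each position: s[4]='a', s[8]='a'
Matches found at indices: 4, 8
Total: 2


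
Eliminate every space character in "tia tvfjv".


Input string: 'tia tvfjv'
Operation: remove all spaces
Words: 'tia', 'tvfjv'
Join without spaces: tiatvfjv


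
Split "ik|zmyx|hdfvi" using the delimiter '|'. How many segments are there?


Input string: 'ik|zmyx|hdfvi'
Delimiter: '|'
Split result: 'ik', 'zmyx', 'hdfvi'
Number of parts: 3


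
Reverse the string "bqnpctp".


Input string: 'bqnpctp'
Operation: reverse character order
Original order: 'b' -> 'q' -> 'n' -> 'p' -> 'c' -> 't' -> 'p'
Reversed order: 'p' -> 't' -> 'c' -> 'p' -> 'n' -> 'q' -> 'b'
Result: ptcpnqb


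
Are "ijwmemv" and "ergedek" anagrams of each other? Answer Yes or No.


String 1: 'ijwmemv' -> sorted: 'eijmmvw'
String 2: 'ergedek' -> sorted: 'deeegkr'
Compare sorted forms: 'eijmmvw' != 'deeegkr'
Anagram: No


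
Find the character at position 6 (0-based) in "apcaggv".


Input string: 'apcaggv'
Operation: get character at index 6
Index mapping: s[0]='a', s[1]='p', s[2]='c', s[3]='a', s[4]='g', s[5]='g', s[6]='v'
Result: 'v'


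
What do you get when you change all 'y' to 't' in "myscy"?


Input string: 'myscy'
Operation: replace 'y' with 't'
Positions of 'y': 1, 4
After replacement: mtsct


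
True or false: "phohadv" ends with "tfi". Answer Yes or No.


Input string: 'phohadv'
Suffix to check: 'tfi'
Last 3 characters of input: 'adv'
Match: False
Result: No


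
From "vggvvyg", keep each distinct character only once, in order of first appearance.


Input: 'vggvvyg'
Operation: keep first occurrence of each character
Scan: s[0]='v' new -> keep; s[1]='g' new -> keep; s[2]='g' seen -> skip; s[3]='v' seen -> skip; s[4]='v' seen -> skip; s[5]='y' new -> keep; s[6]='g' seen -> skip
Result: vgy


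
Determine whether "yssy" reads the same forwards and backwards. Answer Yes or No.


Input string: 'yssy'
Reversed: 'yssy'
Compare pairs: s[0]='y' vs s[3]='y' (match), s[1]='s' vs s[2]='s' (match)
Palindrome: Yes


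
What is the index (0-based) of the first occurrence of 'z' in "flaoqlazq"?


Input string: 'flaoqlazq'
Target: 'z'
Scanning left to right: s[0]='f', s[1]='l', s[2]='a', s[3]='o', s[4]='q', s[5]='l', s[6]='a', s[7]='z'
First match at index: 7


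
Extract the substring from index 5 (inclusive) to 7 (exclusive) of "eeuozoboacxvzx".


Input string: 'eeuozoboacxvzx'
Operation: slice [5:7]
Extract characters: s[5]='o', s[6]='b'
Result: ob


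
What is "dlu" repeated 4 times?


Input string: 'dlu'
Operation: repeat 4 times
Concatenation: 'dlu' + 'dlu' + 'dlu' + 'dlu'
Result: dludludludlu


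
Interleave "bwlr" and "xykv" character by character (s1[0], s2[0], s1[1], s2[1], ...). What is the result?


String 1: 'bwlr'
String 2: 'xykv'
Operation: alternate characters
Pairs: 'b'+'x', 'w'+'y', 'l'+'k', 'r'+'v'
Result: bxwylkrv


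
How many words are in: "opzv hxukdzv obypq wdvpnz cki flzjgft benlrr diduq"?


Input string: 'opzv hxukdzv obypq wdvpnz cki flzjgft benlrr diduq'
Operation: split by spaces
Words found: 'opzv', 'hxukdzv', 'obypq', 'wdvpnz', 'cki', 'flzjgft', 'benlrr', 'diduq'
Word count: 8


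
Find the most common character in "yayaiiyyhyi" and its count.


Input: 'yayaiiyyhyi'
Operation: tally each character
Counts: 'a':2, 'h':1, 'i':3, 'y':5
Maximum: 'y' appears 5 times


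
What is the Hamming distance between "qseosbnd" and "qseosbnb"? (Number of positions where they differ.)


String 1: 'qseosbnd'
String 2: 'qseosbnb'
Compare each position: pos 0: 'q'=='q', pos 1: 's'=='s', pos 2: 'e'=='e', pos 3: 'o'=='o', pos 4: 's'=='s', pos 5: 'b'=='b', pos 6: 'n'=='n', pos 7: 'd'!='b'
Differing positions: 1
Hamming distance: 1


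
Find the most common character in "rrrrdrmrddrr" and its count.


Input: 'rrrrdrmrddrr'
Operation: tally each character
Counts: 'd':3, 'm':1, 'r':8
Maximum: 'r' appears 8 times


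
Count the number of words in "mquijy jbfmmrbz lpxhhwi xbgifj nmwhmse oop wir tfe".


Input string: 'mquijy jbfmmrbz lpxhhwi xbgifj nmwhmse oop wir tfe'
Operation: split by spaces
Words found: 'mquijy', 'jbfmmrbz', 'lpxhhwi', 'xbgifj', 'nmwhmse', 'oop', 'wir', 'tfe'
Word count: 8


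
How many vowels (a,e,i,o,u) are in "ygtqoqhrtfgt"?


Input string: 'ygtqoqhrtfgt'
Operation: count vowels (a, e, i, o, u)
Scan: s[0]='y', s[1]='g', s[2]='t', s[3]='q', s[4]='o' (vowel), s[5]='q', s[6]='h', s[7]='r', s[8]='t', s[9]='f', s[10]='g', s[11]='t'
Vowels found: 1
Result: 1


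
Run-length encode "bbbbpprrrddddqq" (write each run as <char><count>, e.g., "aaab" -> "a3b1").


Input: 'bbbbpprrrddddqq'
Operation: identify consecutive runs
Runs: 'bbbb' -> b4, 'pp' -> p2, 'rrr' -> r3, 'dddd' -> d4, 'qq' -> q2
Encoded: b4p2r3d4q2


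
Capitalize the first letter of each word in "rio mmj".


Input string: 'rio mmj'
Operation: capitalize first letter of each word
Word transformations: 'rio'->'Rio', 'mmj'->'Mmj'
Result: Rio Mmj


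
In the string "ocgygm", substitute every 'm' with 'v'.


Input string: 'ocgygm'
Operation: replace 'm' with 'v'
Positions of 'm': 5
After replacement: ocgygv


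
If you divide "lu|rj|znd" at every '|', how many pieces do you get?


Input string: 'lu|rj|znd'
Delimiter: '|'
Split result: 'lu', 'rj', 'znd'
Number of parts: 3


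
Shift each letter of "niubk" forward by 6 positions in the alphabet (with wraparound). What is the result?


Input: 'niubk', shift = 6
Operation: for each letter, (position + 6) mod 26
Mapping: 'n'(13+6=19)->'t', 'i'(8+6=14)->'o', 'u'(20+6=26, 26 mod 26=0)->'a', 'b'(1+6=7)->'h', 'k'(10+6=16)->'q'
Result: toahq


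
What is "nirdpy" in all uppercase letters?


Input string: 'nirdpy'
Operation: convert each letter to uppercase
Mapping: 'n'->'N', 'i'->'I', 'r'->'R', 'd'->'D', 'p'->'P', 'y'->'Y'
Result: NIRDPY


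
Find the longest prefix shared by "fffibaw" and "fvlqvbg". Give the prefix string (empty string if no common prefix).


String 1: 'fffibaw'
String 2: 'fvlqvbg'
Compare position by position:
pos 0: 'f' vs 'f' match
pos 1: 'f' vs 'v' differ -> stop
Longest common prefix: "f" (length 1)


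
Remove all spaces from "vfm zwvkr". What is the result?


Input string: 'vfm zwvkr'
Operation: remove all spaces
Words: 'vfm', 'zwvkr'
Join without spaces: vfmzwvkr


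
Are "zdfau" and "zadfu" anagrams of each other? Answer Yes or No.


String 1: 'zdfau' -> sorted: 'adfuz'
String 2: 'zadfu' -> sorted: 'adfuz'
Compare sorted forms: 'adfuz' == 'adfuz'
Anagram: Yes


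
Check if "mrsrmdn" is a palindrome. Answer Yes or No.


Input string: 'mrsrmdn'
Reversed: 'ndmrsrm'
Compare pairs: s[0]='m' vs s[6]='n' (mismatch), s[1]='r' vs s[5]='d' (mismatch), s[2]='s' vs s[4]='m' (mismatch)
Palindrome: No


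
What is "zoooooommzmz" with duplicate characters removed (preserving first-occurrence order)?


Input: 'zoooooommzmz'
Operation: keep first occurrence of each character
Scan: s[0]='z' new -> keep; s[1]='o' new -> keep; s[2]='o' seen -> skip; s[3]='o' seen -> skip; s[4]='o' seen -> skip; s[5]='o' seen -> skip; s[6]='o' seen -> skip; s[7]='m' new -> keep; s[8]='m' seen -> skip; s[9]='z' seen -> skip; s[10]='m' seen -> skip; s[11]='z' seen -> skip
Result: zom


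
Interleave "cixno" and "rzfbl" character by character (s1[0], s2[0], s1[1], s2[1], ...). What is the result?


String 1: 'cixno'
String 2: 'rzfbl'
Operation: alternate characters
Pairs: 'c'+'r', 'i'+'z', 'x'+'f', 'n'+'b', 'o'+'l'
Result: crizxfnbol


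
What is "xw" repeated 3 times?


Input string: 'xw'
Operation: repeat 3 times
Concatenation: 'xw' + 'xw' + 'xw'
Result: xwxwxw


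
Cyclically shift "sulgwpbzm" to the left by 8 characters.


Input: 'sulgwpbzm', shift = 8
Operation: split at index 8 and swap parts
Front part s[0:8] = 'sulgwpbz'
Back part s[8:] = 'm'
Rotated = back + front = 'm' + 'sulgwpbz'
Result: msulgwpbz


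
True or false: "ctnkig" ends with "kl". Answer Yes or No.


Input string: 'ctnkig'
Suffix to check: 'kl'
Last 2 characters of input: 'ig'
Match: False
Result: No


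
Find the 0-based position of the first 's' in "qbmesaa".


Input string: 'qbmesaa'
Target: 's'
Scanning left to right: s[0]='q', s[1]='b', s[2]='m', s[3]='e', s[4]='s'
First match at index: 4


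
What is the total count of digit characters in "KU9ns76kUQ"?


Input string: 'KU9ns76kUQ'
Operation: count digit characters (0-9)
Scan: 'K', 'U', '9'(digit), 'n', 's', '7'(digit), '6'(digit), 'k', 'U', 'Q'
Digits found: 3
Result: 3


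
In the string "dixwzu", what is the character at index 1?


Input string: 'dixwzu'
Operation: get character at index 1
Index mapping: s[0]='d', s[1]='i'
Result: 'i'


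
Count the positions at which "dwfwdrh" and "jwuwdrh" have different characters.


String 1: 'dwfwdrh'
String 2: 'jwuwdrh'
Compare each position: pos 0: 'd'!='j', pos 1: 'w'=='w', pos 2: 'f'!='u', pos 3: 'w'=='w', pos 4: 'd'=='d', pos 5: 'r'=='r', pos 6: 'h'=='h'
Differing positions: 2
Hamming distance: 2


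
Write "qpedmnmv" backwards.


Input string: 'qpedmnmv'
Operation: reverse character order
Original order: 'q' -> 'p' -> 'e' -> 'd' -> 'm' -> 'n' -> 'm' -> 'v'
Reversed order: 'v' -> 'm' -> 'n' -> 'm' -> 'd' -> 'e' -> 'p' -> 'q'
Result: vmnmdepq


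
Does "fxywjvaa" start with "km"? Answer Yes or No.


Input string: 'fxywjvaa'
Prefix to check: 'km'
First 2 characters of input: 'fx'
Match: False
Result: No


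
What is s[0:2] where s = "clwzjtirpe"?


Input string: 'clwzjtirpe'
Operation: slice [0:2]
Extract characters: s[0]='c', s[1]='l'
Result: cl


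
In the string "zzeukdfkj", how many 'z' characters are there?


Input string: 'zzeukdfkj'
Target character: 'z'
Scan each position: s[0]='z', s[1]='z'
Matches found at indices: 0, 1
Total: 2


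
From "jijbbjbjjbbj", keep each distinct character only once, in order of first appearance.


Input: 'jijbbjbjjbbj'
Operation: keep first occurrence of each character
Scan: s[0]='j' new -> keep; s[1]='i' new -> keep; s[2]='j' seen -> skip; s[3]='b' new -> keep; s[4]='b' seen -> skip; s[5]='j' seen -> skip; s[6]='b' seen -> skip; s[7]='j' seen -> skip; s[8]='j' seen -> skip; s[9]='b' seen -> skip; s[10]='b' seen -> skip; s[11]='j' seen -> skip
Result: jib


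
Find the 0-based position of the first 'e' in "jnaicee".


Input string: 'jnaicee'
Target: 'e'
Scanning left to right: s[0]='j', s[1]='n', s[2]='a', s[3]='i', s[4]='c', s[5]='e'
First match at index: 5


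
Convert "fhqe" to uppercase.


Input string: 'fhqe'
Operation: convert each letter to uppercase
Mapping: 'f'->'F', 'h'->'H', 'q'->'Q', 'e'->'E'
Result: FHQE


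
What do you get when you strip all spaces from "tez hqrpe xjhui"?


Input string: 'tez hqrpe xjhui'
Operation: remove all spaces
Words: 'tez', 'hqrpe', 'xjhui'
Join without spaces: tezhqrpexjhui


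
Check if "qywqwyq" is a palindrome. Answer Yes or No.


Input string: 'qywqwyq'
Reversed: 'qywqwyq'
Compare pairs: s[0]='q' vs s[6]='q' (match), s[1]='y' vs s[5]='y' (match), s[2]='w' vs s[4]='w' (match)
Palindrome: Yes


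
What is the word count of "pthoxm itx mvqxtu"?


Input string: 'pthoxm itx mvqxtu'
Operation: split by spaces
Words found: 'pthoxm', 'itx', 'mvqxtu'
Word count: 3


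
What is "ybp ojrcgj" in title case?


Input string: 'ybp ojrcgj'
Operation: capitalize first letter of each word
Word transformations: 'ybp'->'Ybp', 'ojrcgj'->'Ojrcgj'
Result: Ybp Ojrcgj


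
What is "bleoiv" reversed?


Input string: 'bleoiv'
Operation: reverse character order
Original order: 'b' -> 'l' -> 'e' -> 'o' -> 'i' -> 'v'
Reversed order: 'v' -> 'i' -> 'o' -> 'e' -> 'l' -> 'b'
Result: vioelb


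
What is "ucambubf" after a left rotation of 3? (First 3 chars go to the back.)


Input: 'ucambubf', shift = 3
Operation: split at index 3 and swap parts
Front part s[0:3] = 'uca'
Back part s[3:] = 'mbubf'
Rotated = back + front = 'mbubf' + 'uca'
Result: mbubfuca


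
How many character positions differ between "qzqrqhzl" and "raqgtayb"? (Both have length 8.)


String 1: 'qzqrqhzl'
String 2: 'raqgtayb'
Compare each position: pos 0: 'q'!='r', pos 1: 'z'!='a', pos 2: 'q'=='q', pos 3: 'r'!='g', pos 4: 'q'!='t', pos 5: 'h'!='a', pos 6: 'z'!='y', pos 7: 'l'!='b'
Differing positions: 7
Hamming distance: 7


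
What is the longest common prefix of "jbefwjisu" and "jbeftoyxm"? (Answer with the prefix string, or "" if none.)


String 1: 'jbefwjisu'
String 2: 'jbeftoyxm'
Compare position by position:
pos 0: 'j' vs 'j' match
pos 1: 'b' vs 'b' match
pos 2: 'e' vs 'e' match
pos 3: 'f' vs 'f' match
pos 4: 'w' vs 't' differ -> stop
Longest common prefix: "jbef" (length 4)


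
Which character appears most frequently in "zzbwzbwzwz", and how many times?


Input: 'zzbwzbwzwz'
Operation: tally each character
Counts: 'b':2, 'w':3, 'z':5
Maximum: 'z' appears 5 times


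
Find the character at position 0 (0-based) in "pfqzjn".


Input string: 'pfqzjn'
Operation: get character at index 0
Index mapping: s[0]='p'
Result: 'p'


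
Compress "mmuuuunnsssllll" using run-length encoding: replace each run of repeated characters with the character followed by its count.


Input: 'mmuuuunnsssllll'
Operation: identify consecutive runs
Runs: 'mm' -> m2, 'uuuu' -> u4, 'nn' -> n2, 'sss' -> s3, 'llll' -> l4
Encoded: m2u4n2s3l4


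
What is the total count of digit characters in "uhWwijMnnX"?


Input string: 'uhWwijMnnX'
Operation: count digit characters (0-9)
Scan: 'u', 'h', 'W', 'w', 'i', 'j', 'M', 'n', 'n', 'X'
Digits found: 0
Result: 0


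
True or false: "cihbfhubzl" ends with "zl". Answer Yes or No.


Input string: 'cihbfhubzl'
Suffix to check: 'zl'
Last 2 characters of input: 'zl'
Match: True
Result: Yes


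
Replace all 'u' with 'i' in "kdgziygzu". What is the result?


Input string: 'kdgziygzu'
Operation: replace 'u' with 'i'
Positions of 'u': 8
After replacement: kdgziygzi


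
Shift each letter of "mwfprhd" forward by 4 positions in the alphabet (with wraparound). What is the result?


Input: 'mwfprhd', shift = 4
Operation: for each letter, (position + 4) mod 26
Mapping: 'm'(12+4=16)->'q', 'w'(22+4=26, 26 mod 26=0)->'a', 'f'(5+4=9)->'j', 'p'(15+4=19)->'t', 'r'(17+4=21)->'v', 'h'(7+4=11)->'l', 'd'(3+4=7)->'h'
Result: qajtvlh


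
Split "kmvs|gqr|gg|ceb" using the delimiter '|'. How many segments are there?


Input string: 'kmvs|gqr|gg|ceb'
Delimiter: '|'
Split result: 'kmvs', 'gqr', 'gg', 'ceb'
Number of parts: 4


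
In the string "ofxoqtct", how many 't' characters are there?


Input string: 'ofxoqtct'
Target character: 't'
Scan each position: s[5]='t', s[7]='t'
Matches found at indices: 5, 7
Total: 2


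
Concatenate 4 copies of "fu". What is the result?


Input string: 'fu'
Operation: repeat 4 times
Concatenation: 'fu' + 'fu' + 'fu' + 'fu'
Result: fufufufu


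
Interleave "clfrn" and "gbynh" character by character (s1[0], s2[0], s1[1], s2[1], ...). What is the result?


String 1: 'clfrn'
String 2: 'gbynh'
Operation: alternate characters
Pairs: 'c'+'g', 'l'+'b', 'f'+'y', 'r'+'n', 'n'+'h'
Result: cglbfyrnnh


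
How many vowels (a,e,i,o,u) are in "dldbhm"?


Input string: 'dldbhm'
Operation: count vowels (a, e, i, o, u)
Scan: s[0]='d', s[1]='l', s[2]='d', s[3]='b', s[4]='h', s[5]='m'
Vowels found: 0
Result: 0


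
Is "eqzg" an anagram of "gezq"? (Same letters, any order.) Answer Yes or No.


String 1: 'gezq' -> sorted: 'egqz'
String 2: 'eqzg' -> sorted: 'egqz'
Compare sorted forms: 'egqz' == 'egqz'
Anagram: Yes


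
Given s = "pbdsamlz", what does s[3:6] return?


Input string: 'pbdsamlz'
Operation: slice [3:6]
Extract characters: s[3]='s', s[4]='a', s[5]='m'
Result: sam


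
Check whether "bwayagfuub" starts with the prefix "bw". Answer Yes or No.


Input string: 'bwayagfuub'
Prefix to check: 'bw'
First 2 characters of input: 'bw'
Match: True
Result: Yes


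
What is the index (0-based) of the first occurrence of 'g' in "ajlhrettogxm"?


Input string: 'ajlhrettogxm'
Target: 'g'
Scanning left to right: s[0]='a', s[1]='j', s[2]='l', s[3]='h', s[4]='r', s[5]='e', s[6]='t', s[7]='t', s[8]='o', s[9]='g'
First match at index: 9


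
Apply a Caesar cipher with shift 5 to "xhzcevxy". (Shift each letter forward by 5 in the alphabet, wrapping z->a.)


Input: 'xhzcevxy', shift = 5
Operation: for each letter, (position + 5) mod 26
Mapping: 'x'(23+5=28, 28 mod 26=2)->'c', 'h'(7+5=12)->'m', 'z'(25+5=30, 30 mod 26=4)->'e', 'c'(2+5=7)->'h', 'e'(4+5=9)->'j', 'v'(21+5=26, 26 mod 26=0)->'a', 'x'(23+5=28, 28 mod 26=2)->'c', 'y'(24+5=29, 29 mod 26=3)->'d'
Result: cmehjacd


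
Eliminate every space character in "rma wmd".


Input string: 'rma wmd'
Operation: remove all spaces
Words: 'rma', 'wmd'
Join without spaces: rmawmd


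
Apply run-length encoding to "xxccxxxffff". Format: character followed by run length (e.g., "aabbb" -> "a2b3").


Input: 'xxccxxxffff'
Operation: identify consecutive runs
Runs: 'xx' -> x2, 'cc' -> c2, 'xxx' -> x3, 'ffff' -> f4
Encoded: x2c2x3f4


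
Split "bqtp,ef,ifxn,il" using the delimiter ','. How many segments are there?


Input string: 'bqtp,ef,ifxn,il'
Delimiter: ','
Split result: 'bqtp', 'ef', 'ifxn', 'il'
Number of parts: 4


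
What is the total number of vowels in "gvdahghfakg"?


Input string: 'gvdahghfakg'
Operation: count vowels (a, e, i, o, u)
Scan: s[0]='g', s[1]='v', s[2]='d', s[3]='a' (vowel), s[4]='h', s[5]='g', s[6]='h', s[7]='f', s[8]='a' (vowel), s[9]='k', s[10]='g'
Vowels found: 2
Result: 2


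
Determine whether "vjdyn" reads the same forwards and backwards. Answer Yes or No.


Input string: 'vjdyn'
Reversed: 'nydjv'
Compare pairs: s[0]='v' vs s[4]='n' (mismatch), s[1]='j' vs s[3]='y' (mismatch)
Palindrome: No


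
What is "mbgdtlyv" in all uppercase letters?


Input string: 'mbgdtlyv'
Operation: convert each letter to uppercase
Mapping: 'm'->'M', 'b'->'B', 'g'->'G', 'd'->'D', 't'->'T', 'l'->'L', 'y'->'Y', 'v'->'V'
Result: MBGDTLYV


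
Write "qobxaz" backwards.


Input string: 'qobxaz'
Operation: reverse character order
Original order: 'q' -> 'o' -> 'b' -> 'x' -> 'a' -> 'z'
Reversed order: 'z' -> 'a' -> 'x' -> 'b' -> 'o' -> 'q'
Result: zaxboq


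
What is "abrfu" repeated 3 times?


Input string: 'abrfu'
Operation: repeat 3 times
Concatenation: 'abrfu' + 'abrfu' + 'abrfu'
Result: abrfuabrfuabrfu


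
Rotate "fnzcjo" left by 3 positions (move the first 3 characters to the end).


Input: 'fnzcjo', shift = 3
Operation: split at index 3 and swap parts
Front part s[0:3] = 'fnz'
Back part s[3:] = 'cjo'
Rotated = back + front = 'cjo' + 'fnz'
Result: cjofnz


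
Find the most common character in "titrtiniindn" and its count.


Input: 'titrtiniindn'
Operation: tally each character
Counts: 'd':1, 'i':4, 'n':3, 'r':1, 't':3
Maximum: 'i' appears 4 times


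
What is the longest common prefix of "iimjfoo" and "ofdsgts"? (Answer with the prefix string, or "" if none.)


String 1: 'iimjfoo'
String 2: 'ofdsgts'
Compare position by position:
pos 0: 'i' vs 'o' differ -> stop
Longest common prefix: "" (length 0)


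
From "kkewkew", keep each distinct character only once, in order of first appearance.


Input: 'kkewkew'
Operation: keep first occurrence of each character
Scan: s[0]='k' new -> keep; s[1]='k' seen -> skip; s[2]='e' new -> keep; s[3]='w' new -> keep; s[4]='k' seen -> skip; s[5]='e' seen -> skip; s[6]='w' seen -> skip
Result: kew


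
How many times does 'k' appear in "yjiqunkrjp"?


Input string: 'yjiqunkrjp'
Target character: 'k'
Scan each position: s[6]='k'
Matches found at indices: 6
Total: 1


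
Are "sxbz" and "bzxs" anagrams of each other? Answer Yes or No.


String 1: 'sxbz' -> sorted: 'bsxz'
String 2: 'bzxs' -> sorted: 'bsxz'
Compare sorted forms: 'bsxz' == 'bsxz'
Anagram: Yes


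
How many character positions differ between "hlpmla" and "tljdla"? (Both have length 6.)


String 1: 'hlpmla'
String 2: 'tljdla'
Compare each position: pos 0: 'h'!='t', pos 1: 'l'=='l', pos 2: 'p'!='j', pos 3: 'm'!='d', pos 4: 'l'=='l', pos 5: 'a'=='a'
Differing positions: 3
Hamming distance: 3


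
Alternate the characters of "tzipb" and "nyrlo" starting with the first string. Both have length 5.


String 1: 'tzipb'
String 2: 'nyrlo'
Operation: alternate characters
Pairs: 't'+'n', 'z'+'y', 'i'+'r', 'p'+'l', 'b'+'o'
Result: tnzyirplbo


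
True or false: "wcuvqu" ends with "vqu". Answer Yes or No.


Input string: 'wcuvqu'
Suffix to check: 'vqu'
Last 3 characters of input: 'vqu'
Match: True
Result: Yes


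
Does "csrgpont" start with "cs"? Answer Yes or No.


Input string: 'csrgpont'
Prefix to check: 'cs'
First 2 characters of input: 'cs'
Match: True
Result: Yes


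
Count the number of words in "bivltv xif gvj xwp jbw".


Input string: 'bivltv xif gvj xwp jbw'
Operation: split by spaces
Words found: 'bivltv', 'xif', 'gvj', 'xwp', 'jbw'
Word count: 5


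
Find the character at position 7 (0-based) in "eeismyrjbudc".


Input string: 'eeismyrjbudc'
Operation: get character at index 7
Index mapping: s[0]='e', s[1]='e', s[2]='i', s[3]='s', s[4]='m', s[5]='y', s[6]='r', s[7]='j'
Result: 'j'


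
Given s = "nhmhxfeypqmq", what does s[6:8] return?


Input string: 'nhmhxfeypqmq'
Operation: slice [6:8]
Extract characters: s[6]='e', s[7]='y'
Result: ey


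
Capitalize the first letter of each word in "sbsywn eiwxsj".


Input string: 'sbsywn eiwxsj'
Operation: capitalize first letter of each word
Word transformations: 'sbsywn'->'Sbsywn', 'eiwxsj'->'Eiwxsj'
Result: Sbsywn Eiwxsj


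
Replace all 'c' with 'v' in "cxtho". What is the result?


Input string: 'cxtho'
Operation: replace 'c' with 'v'
Positions of 'c': 0
After replacement: vxtho


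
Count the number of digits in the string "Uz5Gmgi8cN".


Input string: 'Uz5Gmgi8cN'
Operation: count digit characters (0-9)
Scan: 'U', 'z', '5'(digit), 'G', 'm', 'g', 'i', '8'(digit), 'c', 'N'
Digits found: 2
Result: 2


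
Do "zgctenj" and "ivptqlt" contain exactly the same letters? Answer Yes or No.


String 1: 'zgctenj' -> sorted: 'cegjntz'
String 2: 'ivptqlt' -> sorted: 'ilpqttv'
Compare sorted forms: 'cegjntz' != 'ilpqttv'
Anagram: No


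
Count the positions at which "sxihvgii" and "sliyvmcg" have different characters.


String 1: 'sxihvgii'
String 2: 'sliyvmcg'
Compare each position: pos 0: 's'=='s', pos 1: 'x'!='l', pos 2: 'i'=='i', pos 3: 'h'!='y', pos 4: 'v'=='v', pos 5: 'g'!='m', pos 6: 'i'!='c', pos 7: 'i'!='g'
Differing positions: 5
Hamming distance: 5


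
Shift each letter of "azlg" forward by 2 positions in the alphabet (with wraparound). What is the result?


Input: 'azlg', shift = 2
Operation: for each letter, (position + 2) mod 26
Mapping: 'a'(0+2=2)->'c', 'z'(25+2=27, 27 mod 26=1)->'b', 'l'(11+2=13)->'n', 'g'(6+2=8)->'i'
Result: cbni


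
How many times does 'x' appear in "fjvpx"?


Input string: 'fjvpx'
Target character: 'x'
Scan each position: s[4]='x'
Matches found at indices: 4
Total: 1


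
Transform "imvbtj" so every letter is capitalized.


Input string: 'imvbtj'
Operation: convert each letter to uppercase
Mapping: 'i'->'I', 'm'->'M', 'v'->'V', 'b'->'B', 't'->'T', 'j'->'J'
Result: IMVBTJ


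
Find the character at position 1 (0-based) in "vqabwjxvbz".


Input string: 'vqabwjxvbz'
Operation: get character at index 1
Index mapping: s[0]='v', s[1]='q'
Result: 'q'


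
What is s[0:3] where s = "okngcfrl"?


Input string: 'okngcfrl'
Operation: slice [0:3]
Extract characters: s[0]='o', s[1]='k', s[2]='n'
Result: okn


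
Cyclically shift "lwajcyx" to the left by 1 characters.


Input: 'lwajcyx', shift = 1
Operation: split at index 1 and swap parts
Front part s[0:1] = 'l'
Back part s[1:] = 'wajcyx'
Rotated = back + front = 'wajcyx' + 'l'
Result: wajcyxl


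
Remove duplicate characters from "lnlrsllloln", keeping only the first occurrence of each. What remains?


Input: 'lnlrsllloln'
Operation: keep first occurrence of each character
Scan: s[0]='l' new -> keep; s[1]='n' new -> keep; s[2]='l' seen -> skip; s[3]='r' new -> keep; s[4]='s' new -> keep; s[5]='l' seen -> skip; s[6]='l' seen -> skip; s[7]='l' seen -> skip; s[8]='o' new -> keep; s[9]='l' seen -> skip; s[10]='n' seen -> skip
Result: lnrso


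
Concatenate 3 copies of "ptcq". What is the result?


Input string: 'ptcq'
Operation: repeat 3 times
Concatenation: 'ptcq' + 'ptcq' + 'ptcq'
Result: ptcqptcqptcq


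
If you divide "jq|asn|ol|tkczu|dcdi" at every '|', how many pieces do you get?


Input string: 'jq|asn|ol|tkczu|dcdi'
Delimiter: '|'
Split result: 'jq', 'asn', 'ol', 'tkczu', 'dcdi'
Number of parts: 5


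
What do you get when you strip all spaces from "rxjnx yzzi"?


Input string: 'rxjnx yzzi'
Operation: remove all spaces
Words: 'rxjnx', 'yzzi'
Join without spaces: rxjnxyzzi


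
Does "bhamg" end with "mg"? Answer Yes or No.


Input string: 'bhamg'
Suffix to check: 'mg'
Last 2 characters of input: 'mg'
Match: True
Result: Yes


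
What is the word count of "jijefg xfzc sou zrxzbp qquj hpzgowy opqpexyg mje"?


Input string: 'jijefg xfzc sou zrxzbp qquj hpzgowy opqpexyg mje'
Operation: split by spaces
Words found: 'jijefg', 'xfzc', 'sou', 'zrxzbp', 'qquj', 'hpzgowy', 'opqpexyg', 'mje'
Word count: 8


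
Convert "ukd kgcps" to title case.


Input string: 'ukd kgcps'
Operation: capitalize first letter of each word
Word transformations: 'ukd'->'Ukd', 'kgcps'->'Kgcps'
Result: Ukd Kgcps


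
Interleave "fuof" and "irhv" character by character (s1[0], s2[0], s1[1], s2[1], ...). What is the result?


String 1: 'fuof'
String 2: 'irhv'
Operation: alternate characters
Pairs: 'f'+'i', 'u'+'r', 'o'+'h', 'f'+'v'
Result: fiurohfv


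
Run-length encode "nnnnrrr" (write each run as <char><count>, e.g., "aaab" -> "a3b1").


Input: 'nnnnrrr'
Operation: identify consecutive runs
Runs: 'nnnn' -> n4, 'rrr' -> r3
Encoded: n4r3


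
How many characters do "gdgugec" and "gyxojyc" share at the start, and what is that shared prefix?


String 1: 'gdgugec'
String 2: 'gyxojyc'
Compare position by position:
pos 0: 'g' vs 'g' match
pos 1: 'd' vs 'y' differ -> stop
Longest common prefix: "g" (length 1)


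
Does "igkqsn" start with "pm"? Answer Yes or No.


Input string: 'igkqsn'
Prefix to check: 'pm'
First 2 characters of input: 'ig'
Match: False
Result: No


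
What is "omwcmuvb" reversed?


Input string: 'omwcmuvb'
Operation: reverse character order
Original order: 'o' -> 'm' -> 'w' -> 'c' -> 'm' -> 'u' -> 'v' -> 'b'
Reversed order: 'b' -> 'v' -> 'u' -> 'm' -> 'c' -> 'w' -> 'm' -> 'o'
Result: bvumcwmo
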